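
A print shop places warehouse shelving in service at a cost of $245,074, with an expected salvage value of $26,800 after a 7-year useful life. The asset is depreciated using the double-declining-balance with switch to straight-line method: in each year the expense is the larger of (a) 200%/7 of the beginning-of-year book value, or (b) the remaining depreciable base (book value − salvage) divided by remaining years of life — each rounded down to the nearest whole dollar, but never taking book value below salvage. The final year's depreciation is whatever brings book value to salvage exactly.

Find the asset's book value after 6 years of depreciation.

$32,549

Depreciable base = $245,074 − $26,800 = $218,274.
Year 1: DB = ⌊$245,074 × 200%/7⌋ = $70,021; SL = ⌊$218,274/7⌋ = $31,182 → take DB $70,021. Book value $175,053.
Year 2: DB = ⌊$175,053 × 200%/7⌋ = $50,015; SL = ⌊$148,253/6⌋ = $24,708 → take DB $50,015. Book value $125,038.
Year 3: DB = ⌊$125,038 × 200%/7⌋ = $35,725; SL = ⌊$98,238/5⌋ = $19,647 → take DB $35,725. Book value $89,313.
Year 4: DB = ⌊$89,313 × 200%/7⌋ = $25,518; SL = ⌊$62,513/4⌋ = $15,628 → take DB $25,518. Book value $63,795.
Year 5: DB = ⌊$63,795 × 200%/7⌋ = $18,227; SL = ⌊$36,995/3⌋ = $12,331 → take DB $18,227. Book value $45,568.
Year 6: DB = ⌊$45,568 × 200%/7⌋ = $13,019; SL = ⌊$18,768/2⌋ = $9,384 → take DB $13,019. Book value $32,549.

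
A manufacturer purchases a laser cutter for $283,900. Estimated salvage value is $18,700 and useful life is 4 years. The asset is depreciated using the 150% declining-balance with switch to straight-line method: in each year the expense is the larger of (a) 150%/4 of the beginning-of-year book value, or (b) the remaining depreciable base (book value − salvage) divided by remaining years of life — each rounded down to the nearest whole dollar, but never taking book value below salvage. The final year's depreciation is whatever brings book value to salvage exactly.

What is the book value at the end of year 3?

$64,800

Depreciable base = $283,900 − $18,700 = $265,200.
Year 1: DB = ⌊$283,900 × 150%/4⌋ = $106,462; SL = ⌊$265,200/4⌋ = $66,300 → take DB $106,462. Book value $177,438.
Year 2: DB = ⌊$177,438 × 150%/4⌋ = $66,539; SL = ⌊$158,738/3⌋ = $52,912 → take DB $66,539. Book value $110,899.
Year 3: DB = ⌊$110,899 × 150%/4⌋ = $41,587; SL = ⌊$92,199/2⌋ = $46,099 → take SL $46,099. Book value $64,800.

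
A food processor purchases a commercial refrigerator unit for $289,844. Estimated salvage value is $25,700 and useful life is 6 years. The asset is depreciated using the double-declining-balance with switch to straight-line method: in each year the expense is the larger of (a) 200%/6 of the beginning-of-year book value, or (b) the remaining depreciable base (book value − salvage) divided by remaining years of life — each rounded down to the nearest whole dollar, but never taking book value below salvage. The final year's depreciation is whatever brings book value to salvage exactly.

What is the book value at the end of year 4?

$57,254

Depreciable base = $289,844 − $25,700 = $264,144.
Year 1: DB = ⌊$289,844 × 200%/6⌋ = $96,614; SL = ⌊$264,144/6⌋ = $44,024 → take DB $96,614. Book value $193,230.
Year 2: DB = ⌊$193,230 × 200%/6⌋ = $64,410; SL = ⌊$167,530/5⌋ = $33,506 → take DB $64,410. Book value $128,820.
Year 3: DB = ⌊$128,820 × 200%/6⌋ = $42,940; SL = ⌊$103,120/4⌋ = $25,780 → take DB $42,940. Book value $85,880.
Year 4: DB = ⌊$85,880 × 200%/6⌋ = $28,626; SL = ⌊$60,180/3⌋ = $20,060 → take DB $28,626. Book value $57,254.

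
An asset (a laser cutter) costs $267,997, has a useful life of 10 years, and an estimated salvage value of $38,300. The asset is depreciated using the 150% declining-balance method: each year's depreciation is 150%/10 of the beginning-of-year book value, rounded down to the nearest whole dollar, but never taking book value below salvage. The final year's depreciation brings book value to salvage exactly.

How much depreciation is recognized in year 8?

$12,887

Depreciable base = $267,997 − $38,300 = $229,697.
Year 1: ⌊$267,997 × 150%/10⌋ = $40,199. Book value $227,798.
Year 2: ⌊$227,798 × 150%/10⌋ = $34,169. Book value $193,629.
Year 3: ⌊$193,629 × 150%/10⌋ = $29,044. Book value $164,585.
Year 4: ⌊$164,585 × 150%/10⌋ = $24,687. Book value $139,898.
Year 5: ⌊$139,898 × 150%/10⌋ = $20,984. Book value $118,914.
Year 6: ⌊$118,914 × 150%/10⌋ = $17,837. Book value $101,077.
Year 7: ⌊$101,077 × 150%/10⌋ = $15,161. Book value $85,916.
Year 8: ⌊$85,916 × 150%/10⌋ = $12,887. Book value $73,029.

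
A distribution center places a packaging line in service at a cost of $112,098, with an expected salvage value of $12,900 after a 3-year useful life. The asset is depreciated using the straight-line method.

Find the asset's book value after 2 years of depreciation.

$45,966

Depreciable base = $112,098 − $12,900 = $99,198.
Annual expense = $99,198 / 3 = $33,066.
End of year 1: book value $79,032.
End of year 2: book value $45,966.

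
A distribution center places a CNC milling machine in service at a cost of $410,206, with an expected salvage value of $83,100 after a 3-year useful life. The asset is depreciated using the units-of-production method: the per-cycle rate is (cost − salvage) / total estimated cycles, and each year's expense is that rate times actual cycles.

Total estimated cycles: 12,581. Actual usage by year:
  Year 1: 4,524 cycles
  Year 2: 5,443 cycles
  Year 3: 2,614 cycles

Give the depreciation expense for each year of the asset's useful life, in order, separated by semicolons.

$117,624; $141,518; $67,964

Depreciable base = $410,206 − $83,100 = $327,106.
Rate = $327,106 / 12,581 cycles = $26 per cycle.
Year 1: 4,524 × $26 = $117,624. Book value $292,582.
Year 2: 5,443 × $26 = $141,518. Book value $151,064.
Year 3: 2,614 × $26 = $67,964. Book value $83,100.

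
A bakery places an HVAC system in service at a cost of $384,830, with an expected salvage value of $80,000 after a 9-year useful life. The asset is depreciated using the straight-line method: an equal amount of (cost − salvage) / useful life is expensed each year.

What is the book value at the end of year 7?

Depreciable base = $384,830 − $80,000 = $304,830.
Annual expense = $304,830 / 9 = $33,870.
End of year 1: book value $350,960.
End of year 2: book value $317,090.
End of year 3: book value $283,220.
End of year 4: book value $249,350.
End of year 5: book value $215,480.
End of year 6: book value $181,610.
End of year 7: book value $147,740.

$147,740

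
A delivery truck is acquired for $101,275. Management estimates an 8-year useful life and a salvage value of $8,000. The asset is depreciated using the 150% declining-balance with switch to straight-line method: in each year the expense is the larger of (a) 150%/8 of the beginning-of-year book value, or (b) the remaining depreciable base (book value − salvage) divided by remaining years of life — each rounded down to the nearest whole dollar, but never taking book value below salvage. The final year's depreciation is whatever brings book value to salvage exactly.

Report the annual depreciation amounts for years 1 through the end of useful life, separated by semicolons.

Depreciable base = $101,275 − $8,000 = $93,275.
Year 1: DB = ⌊$101,275 × 150%/8⌋ = $18,989; SL = ⌊$93,275/8⌋ = $11,659 → take DB $18,989. Book value $82,286.
Year 2: DB = ⌊$82,286 × 150%/8⌋ = $15,428; SL = ⌊$74,286/7⌋ = $10,612 → take DB $15,428. Book value $66,858.
Year 3: DB = ⌊$66,858 × 150%/8⌋ = $12,535; SL = ⌊$58,858/6⌋ = $9,809 → take DB $12,535. Book value $54,323.
Year 4: DB = ⌊$54,323 × 150%/8⌋ = $10,185; SL = ⌊$46,323/5⌋ = $9,264 → take DB $10,185. Book value $44,138.
Year 5: DB = ⌊$44,138 × 150%/8⌋ = $8,275; SL = ⌊$36,138/4⌋ = $9,034 → take SL $9,034. Book value $35,104.
Year 6: DB = ⌊$35,104 × 150%/8⌋ = $6,582; SL = ⌊$27,104/3⌋ = $9,034 → take SL $9,034. Book value $26,070.
Year 7: DB = ⌊$26,070 × 150%/8⌋ = $4,888; SL = ⌊$18,070/2⌋ = $9,035 → take SL $9,035. Book value $17,035.
Year 8 (final): $17,035 − $8,000 = $9,035. Book value $8,000.

$18,989; $15,428; $12,535; $10,185; $9,034; $9,034; $9,035; $9,035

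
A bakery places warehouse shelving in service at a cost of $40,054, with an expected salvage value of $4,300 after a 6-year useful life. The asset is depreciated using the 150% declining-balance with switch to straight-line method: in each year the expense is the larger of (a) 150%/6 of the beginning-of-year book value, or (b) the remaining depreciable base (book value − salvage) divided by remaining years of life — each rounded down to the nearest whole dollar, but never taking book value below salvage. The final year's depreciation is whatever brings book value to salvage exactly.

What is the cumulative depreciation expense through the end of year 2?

$17,523

Depreciable base = $40,054 − $4,300 = $35,754.
Year 1: DB = ⌊$40,054 × 150%/6⌋ = $10,013; SL = ⌊$35,754/6⌋ = $5,959 → take DB $10,013. Book value $30,041.
Year 2: DB = ⌊$30,041 × 150%/6⌋ = $7,510; SL = ⌊$25,741/5⌋ = $5,148 → take DB $7,510. Book value $22,531.
Accumulated through year 2 = $40,054 − $22,531 = $17,523.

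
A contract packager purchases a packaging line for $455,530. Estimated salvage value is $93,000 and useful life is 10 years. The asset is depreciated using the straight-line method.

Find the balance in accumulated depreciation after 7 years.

Depreciable base = $455,530 − $93,000 = $362,530.
Annual expense = $362,530 / 10 = $36,253.
End of year 1: book value $419,277.
End of year 2: book value $383,024.
End of year 3: book value $346,771.
End of year 4: book value $310,518.
End of year 5: book value $274,265.
End of year 6: book value $238,012.
End of year 7: book value $201,759.
Accumulated through year 7 = $455,530 − $201,759 = $253,771.

$253,771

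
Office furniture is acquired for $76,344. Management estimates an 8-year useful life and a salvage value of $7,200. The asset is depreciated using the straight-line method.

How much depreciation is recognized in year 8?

Depreciable base = $76,344 − $7,200 = $69,144.
Annual expense = $69,144 / 8 = $8,643.

$8,643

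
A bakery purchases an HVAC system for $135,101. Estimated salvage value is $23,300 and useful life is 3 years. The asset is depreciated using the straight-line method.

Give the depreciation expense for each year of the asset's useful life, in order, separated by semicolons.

Depreciable base = $135,101 − $23,300 = $111,801.
Annual expense = $111,801 / 3 = $37,267.
End of year 1: book value $97,834.
End of year 2: book value $60,567.
End of year 3: book value $23,300.

$37,267; $37,267; $37,267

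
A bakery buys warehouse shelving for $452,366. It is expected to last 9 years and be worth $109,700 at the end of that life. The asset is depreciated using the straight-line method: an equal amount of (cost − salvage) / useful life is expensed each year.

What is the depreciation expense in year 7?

Depreciable base = $452,366 − $109,700 = $342,666.
Annual expense = $342,666 / 9 = $38,074.

$38,074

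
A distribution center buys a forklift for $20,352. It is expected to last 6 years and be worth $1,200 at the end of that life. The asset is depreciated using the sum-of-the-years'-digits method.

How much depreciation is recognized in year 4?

$2,736

Depreciable base = $20,352 − $1,200 = $19,152.
Sum of the years' digits = 6+5+4+3+2+1 = 21.
Year 1: $19,152 × 6/21 = $5,472. Book value $14,880.
Year 2: $19,152 × 5/21 = $4,560. Book value $10,320.
Year 3: $19,152 × 4/21 = $3,648. Book value $6,672.
Year 4: $19,152 × 3/21 = $2,736. Book value $3,936.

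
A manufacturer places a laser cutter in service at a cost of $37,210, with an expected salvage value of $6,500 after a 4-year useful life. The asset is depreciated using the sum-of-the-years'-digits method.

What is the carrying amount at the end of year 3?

Depreciable base = $37,210 − $6,500 = $30,710.
Sum of the years' digits = 4+3+2+1 = 10.
Year 1: $30,710 × 4/10 = $12,284. Book value $24,926.
Year 2: $30,710 × 3/10 = $9,213. Book value $15,713.
Year 3: $30,710 × 2/10 = $6,142. Book value $9,571.

$9,571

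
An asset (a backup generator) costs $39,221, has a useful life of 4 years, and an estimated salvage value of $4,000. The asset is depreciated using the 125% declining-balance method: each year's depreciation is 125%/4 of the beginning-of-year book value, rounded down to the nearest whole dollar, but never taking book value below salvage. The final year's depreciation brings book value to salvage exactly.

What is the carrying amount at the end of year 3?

$12,746

Depreciable base = $39,221 − $4,000 = $35,221.
Year 1: ⌊$39,221 × 125%/4⌋ = $12,256. Book value $26,965.
Year 2: ⌊$26,965 × 125%/4⌋ = $8,426. Book value $18,539.
Year 3: ⌊$18,539 × 125%/4⌋ = $5,793. Book value $12,746.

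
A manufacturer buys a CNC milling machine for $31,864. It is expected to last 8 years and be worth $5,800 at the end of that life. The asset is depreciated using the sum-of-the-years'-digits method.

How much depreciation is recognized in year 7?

Depreciable base = $31,864 − $5,800 = $26,064.
Sum of the years' digits = 8+7+6+5+4+3+2+1 = 36.
Year 1: $26,064 × 8/36 = $5,792. Book value $26,072.
Year 2: $26,064 × 7/36 = $5,068. Book value $21,004.
Year 3: $26,064 × 6/36 = $4,344. Book value $16,660.
Year 4: $26,064 × 5/36 = $3,620. Book value $13,040.
Year 5: $26,064 × 4/36 = $2,896. Book value $10,144.
Year 6: $26,064 × 3/36 = $2,172. Book value $7,972.
Year 7: $26,064 × 2/36 = $1,448. Book value $6,524.

$1,448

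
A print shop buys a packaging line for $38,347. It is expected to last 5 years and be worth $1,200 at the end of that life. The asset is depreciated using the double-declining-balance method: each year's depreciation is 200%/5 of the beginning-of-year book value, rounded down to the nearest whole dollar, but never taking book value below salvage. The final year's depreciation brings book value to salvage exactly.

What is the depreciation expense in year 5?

$3,771

Depreciable base = $38,347 − $1,200 = $37,147.
Year 1: ⌊$38,347 × 200%/5⌋ = $15,338. Book value $23,009.
Year 2: ⌊$23,009 × 200%/5⌋ = $9,203. Book value $13,806.
Year 3: ⌊$13,806 × 200%/5⌋ = $5,522. Book value $8,284.
Year 4: ⌊$8,284 × 200%/5⌋ = $3,313. Book value $4,971.
Year 5 (final): $4,971 − $1,200 = $3,771. Book value $1,200.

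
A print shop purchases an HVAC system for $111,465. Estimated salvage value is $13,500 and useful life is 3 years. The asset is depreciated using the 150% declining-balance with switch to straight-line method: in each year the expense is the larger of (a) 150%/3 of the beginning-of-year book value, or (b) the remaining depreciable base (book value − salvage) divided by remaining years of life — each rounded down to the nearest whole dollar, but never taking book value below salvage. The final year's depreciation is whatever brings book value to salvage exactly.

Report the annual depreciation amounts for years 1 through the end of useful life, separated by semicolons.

Depreciable base = $111,465 − $13,500 = $97,965.
Year 1: DB = ⌊$111,465 × 150%/3⌋ = $55,732; SL = ⌊$97,965/3⌋ = $32,655 → take DB $55,732. Book value $55,733.
Year 2: DB = ⌊$55,733 × 150%/3⌋ = $27,866; SL = ⌊$42,233/2⌋ = $21,116 → take DB $27,866. Book value $27,867.
Year 3 (final): $27,867 − $13,500 = $14,367. Book value $13,500.

$55,732; $27,866; $14,367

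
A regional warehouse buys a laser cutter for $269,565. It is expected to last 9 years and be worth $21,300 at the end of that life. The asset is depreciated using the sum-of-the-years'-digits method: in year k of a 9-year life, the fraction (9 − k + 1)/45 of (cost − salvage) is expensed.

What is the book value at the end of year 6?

Depreciable base = $269,565 − $21,300 = $248,265.
Sum of the years' digits = 9+8+7+6+5+4+3+2+1 = 45.
Year 1: $248,265 × 9/45 = $49,653. Book value $219,912.
Year 2: $248,265 × 8/45 = $44,136. Book value $175,776.
Year 3: $248,265 × 7/45 = $38,619. Book value $137,157.
Year 4: $248,265 × 6/45 = $33,102. Book value $104,055.
Year 5: $248,265 × 5/45 = $27,585. Book value $76,470.
Year 6: $248,265 × 4/45 = $22,068. Book value $54,402.

$54,402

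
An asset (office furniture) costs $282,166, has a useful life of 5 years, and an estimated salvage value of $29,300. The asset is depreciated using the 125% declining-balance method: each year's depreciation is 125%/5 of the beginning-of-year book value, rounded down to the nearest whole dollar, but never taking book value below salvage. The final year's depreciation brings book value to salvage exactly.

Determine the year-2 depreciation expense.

$52,906

Depreciable base = $282,166 − $29,300 = $252,866.
Year 1: ⌊$282,166 × 125%/5⌋ = $70,541. Book value $211,625.
Year 2: ⌊$211,625 × 125%/5⌋ = $52,906. Book value $158,719.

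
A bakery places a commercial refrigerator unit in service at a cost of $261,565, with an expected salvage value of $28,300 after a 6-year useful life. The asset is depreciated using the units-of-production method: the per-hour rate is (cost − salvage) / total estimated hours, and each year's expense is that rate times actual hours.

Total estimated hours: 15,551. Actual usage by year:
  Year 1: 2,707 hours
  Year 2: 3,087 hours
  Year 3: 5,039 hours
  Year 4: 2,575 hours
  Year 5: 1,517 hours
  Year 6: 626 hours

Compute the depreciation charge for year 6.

$9,390

Depreciable base = $261,565 − $28,300 = $233,265.
Rate = $233,265 / 15,551 hours = $15 per hour.
Year 1: 2,707 × $15 = $40,605. Book value $220,960.
Year 2: 3,087 × $15 = $46,305. Book value $174,655.
Year 3: 5,039 × $15 = $75,585. Book value $99,070.
Year 4: 2,575 × $15 = $38,625. Book value $60,445.
Year 5: 1,517 × $15 = $22,755. Book value $37,690.
Year 6: 626 × $15 = $9,390. Book value $28,300.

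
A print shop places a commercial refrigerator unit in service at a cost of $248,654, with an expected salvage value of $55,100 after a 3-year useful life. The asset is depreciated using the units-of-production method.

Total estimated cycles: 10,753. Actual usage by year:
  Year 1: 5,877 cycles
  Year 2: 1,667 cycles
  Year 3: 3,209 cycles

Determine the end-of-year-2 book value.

$112,862

Depreciable base = $248,654 − $55,100 = $193,554.
Rate = $193,554 / 10,753 cycles = $18 per cycle.
Year 1: 5,877 × $18 = $105,786. Book value $142,868.
Year 2: 1,667 × $18 = $30,006. Book value $112,862.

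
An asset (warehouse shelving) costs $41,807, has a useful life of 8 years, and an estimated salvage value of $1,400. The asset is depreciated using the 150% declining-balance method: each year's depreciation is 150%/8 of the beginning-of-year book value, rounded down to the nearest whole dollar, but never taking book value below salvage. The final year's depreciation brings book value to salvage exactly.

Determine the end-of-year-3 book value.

Depreciable base = $41,807 − $1,400 = $40,407.
Year 1: ⌊$41,807 × 150%/8⌋ = $7,838. Book value $33,969.
Year 2: ⌊$33,969 × 150%/8⌋ = $6,369. Book value $27,600.
Year 3: ⌊$27,600 × 150%/8⌋ = $5,175. Book value $22,425.

$22,425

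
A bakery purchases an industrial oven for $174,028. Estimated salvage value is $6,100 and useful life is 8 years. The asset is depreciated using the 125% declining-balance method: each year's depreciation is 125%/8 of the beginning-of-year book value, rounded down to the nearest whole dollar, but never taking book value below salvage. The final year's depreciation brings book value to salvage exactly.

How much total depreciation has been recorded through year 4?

Depreciable base = $174,028 − $6,100 = $167,928.
Year 1: ⌊$174,028 × 125%/8⌋ = $27,191. Book value $146,837.
Year 2: ⌊$146,837 × 125%/8⌋ = $22,943. Book value $123,894.
Year 3: ⌊$123,894 × 125%/8⌋ = $19,358. Book value $104,536.
Year 4: ⌊$104,536 × 125%/8⌋ = $16,333. Book value $88,203.
Accumulated through year 4 = $174,028 − $88,203 = $85,825.

$85,825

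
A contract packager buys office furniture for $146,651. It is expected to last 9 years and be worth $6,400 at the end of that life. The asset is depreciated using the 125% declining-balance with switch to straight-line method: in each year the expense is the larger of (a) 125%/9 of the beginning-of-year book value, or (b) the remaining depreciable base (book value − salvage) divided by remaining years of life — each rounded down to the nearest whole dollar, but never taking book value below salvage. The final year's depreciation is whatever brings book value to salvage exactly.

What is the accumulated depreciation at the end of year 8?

$125,710

Depreciable base = $146,651 − $6,400 = $140,251.
Year 1: DB = ⌊$146,651 × 125%/9⌋ = $20,368; SL = ⌊$140,251/9⌋ = $15,583 → take DB $20,368. Book value $126,283.
Year 2: DB = ⌊$126,283 × 125%/9⌋ = $17,539; SL = ⌊$119,883/8⌋ = $14,985 → take DB $17,539. Book value $108,744.
Year 3: DB = ⌊$108,744 × 125%/9⌋ = $15,103; SL = ⌊$102,344/7⌋ = $14,620 → take DB $15,103. Book value $93,641.
Year 4: DB = ⌊$93,641 × 125%/9⌋ = $13,005; SL = ⌊$87,241/6⌋ = $14,540 → take SL $14,540. Book value $79,101.
Year 5: DB = ⌊$79,101 × 125%/9⌋ = $10,986; SL = ⌊$72,701/5⌋ = $14,540 → take SL $14,540. Book value $64,561.
Year 6: DB = ⌊$64,561 × 125%/9⌋ = $8,966; SL = ⌊$58,161/4⌋ = $14,540 → take SL $14,540. Book value $50,021.
Year 7: DB = ⌊$50,021 × 125%/9⌋ = $6,947; SL = ⌊$43,621/3⌋ = $14,540 → take SL $14,540. Book value $35,481.
Year 8: DB = ⌊$35,481 × 125%/9⌋ = $4,927; SL = ⌊$29,081/2⌋ = $14,540 → take SL $14,540. Book value $20,941.
Accumulated through year 8 = $146,651 − $20,941 = $125,710.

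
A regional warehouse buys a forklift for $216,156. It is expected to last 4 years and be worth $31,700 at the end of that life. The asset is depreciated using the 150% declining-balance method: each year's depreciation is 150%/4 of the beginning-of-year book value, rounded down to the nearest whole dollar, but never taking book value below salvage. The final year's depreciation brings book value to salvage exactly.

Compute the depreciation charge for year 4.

Depreciable base = $216,156 − $31,700 = $184,456.
Year 1: ⌊$216,156 × 150%/4⌋ = $81,058. Book value $135,098.
Year 2: ⌊$135,098 × 150%/4⌋ = $50,661. Book value $84,437.
Year 3: ⌊$84,437 × 150%/4⌋ = $31,663. Book value $52,774.
Year 4 (final): $52,774 − $31,700 = $21,074. Book value $31,700.

$21,074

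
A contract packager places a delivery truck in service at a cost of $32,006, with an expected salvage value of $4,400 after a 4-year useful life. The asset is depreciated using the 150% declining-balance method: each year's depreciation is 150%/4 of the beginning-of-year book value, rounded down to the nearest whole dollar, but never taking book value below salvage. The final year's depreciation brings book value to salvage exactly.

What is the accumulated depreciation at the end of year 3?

Depreciable base = $32,006 − $4,400 = $27,606.
Year 1: ⌊$32,006 × 150%/4⌋ = $12,002. Book value $20,004.
Year 2: ⌊$20,004 × 150%/4⌋ = $7,501. Book value $12,503.
Year 3: ⌊$12,503 × 150%/4⌋ = $4,688. Book value $7,815.
Accumulated through year 3 = $32,006 − $7,815 = $24,191.

$24,191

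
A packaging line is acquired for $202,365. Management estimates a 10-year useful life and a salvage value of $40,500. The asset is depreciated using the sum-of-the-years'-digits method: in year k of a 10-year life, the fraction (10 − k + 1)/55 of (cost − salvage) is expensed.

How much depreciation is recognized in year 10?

$2,943

Depreciable base = $202,365 − $40,500 = $161,865.
Sum of the years' digits = 10+9+8+7+6+5+4+3+2+1 = 55.
Year 1: $161,865 × 10/55 = $29,430. Book value $172,935.
Year 2: $161,865 × 9/55 = $26,487. Book value $146,448.
Year 3: $161,865 × 8/55 = $23,544. Book value $122,904.
Year 4: $161,865 × 7/55 = $20,601. Book value $102,303.
Year 5: $161,865 × 6/55 = $17,658. Book value $84,645.
Year 6: $161,865 × 5/55 = $14,715. Book value $69,930.
Year 7: $161,865 × 4/55 = $11,772. Book value $58,158.
Year 8: $161,865 × 3/55 = $8,829. Book value $49,329.
Year 9: $161,865 × 2/55 = $5,886. Book value $43,443.
Year 10: $161,865 × 1/55 = $2,943. Book value $40,500.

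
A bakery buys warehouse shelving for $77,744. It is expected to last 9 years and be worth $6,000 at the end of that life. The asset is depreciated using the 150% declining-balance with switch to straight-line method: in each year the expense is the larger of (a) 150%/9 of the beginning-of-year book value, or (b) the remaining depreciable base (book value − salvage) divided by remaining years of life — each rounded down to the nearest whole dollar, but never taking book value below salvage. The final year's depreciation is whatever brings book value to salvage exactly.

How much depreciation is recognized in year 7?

Depreciable base = $77,744 − $6,000 = $71,744.
Year 1: DB = ⌊$77,744 × 150%/9⌋ = $12,957; SL = ⌊$71,744/9⌋ = $7,971 → take DB $12,957. Book value $64,787.
Year 2: DB = ⌊$64,787 × 150%/9⌋ = $10,797; SL = ⌊$58,787/8⌋ = $7,348 → take DB $10,797. Book value $53,990.
Year 3: DB = ⌊$53,990 × 150%/9⌋ = $8,998; SL = ⌊$47,990/7⌋ = $6,855 → take DB $8,998. Book value $44,992.
Year 4: DB = ⌊$44,992 × 150%/9⌋ = $7,498; SL = ⌊$38,992/6⌋ = $6,498 → take DB $7,498. Book value $37,494.
Year 5: DB = ⌊$37,494 × 150%/9⌋ = $6,249; SL = ⌊$31,494/5⌋ = $6,298 → take SL $6,298. Book value $31,196.
Year 6: DB = ⌊$31,196 × 150%/9⌋ = $5,199; SL = ⌊$25,196/4⌋ = $6,299 → take SL $6,299. Book value $24,897.
Year 7: DB = ⌊$24,897 × 150%/9⌋ = $4,149; SL = ⌊$18,897/3⌋ = $6,299 → take SL $6,299. Book value $18,598.

$6,299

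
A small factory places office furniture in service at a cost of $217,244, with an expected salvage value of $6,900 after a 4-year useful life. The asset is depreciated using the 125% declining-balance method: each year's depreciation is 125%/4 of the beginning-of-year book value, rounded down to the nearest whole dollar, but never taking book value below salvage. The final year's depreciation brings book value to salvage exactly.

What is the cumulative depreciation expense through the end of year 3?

$146,649

Depreciable base = $217,244 − $6,900 = $210,344.
Year 1: ⌊$217,244 × 125%/4⌋ = $67,888. Book value $149,356.
Year 2: ⌊$149,356 × 125%/4⌋ = $46,673. Book value $102,683.
Year 3: ⌊$102,683 × 125%/4⌋ = $32,088. Book value $70,595.
Accumulated through year 3 = $217,244 − $70,595 = $146,649.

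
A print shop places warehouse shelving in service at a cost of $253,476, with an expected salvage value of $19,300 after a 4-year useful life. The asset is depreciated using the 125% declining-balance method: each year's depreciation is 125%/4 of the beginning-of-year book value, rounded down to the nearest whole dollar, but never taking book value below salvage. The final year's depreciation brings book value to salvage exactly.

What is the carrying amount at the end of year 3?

Depreciable base = $253,476 − $19,300 = $234,176.
Year 1: ⌊$253,476 × 125%/4⌋ = $79,211. Book value $174,265.
Year 2: ⌊$174,265 × 125%/4⌋ = $54,457. Book value $119,808.
Year 3: ⌊$119,808 × 125%/4⌋ = $37,440. Book value $82,368.

$82,368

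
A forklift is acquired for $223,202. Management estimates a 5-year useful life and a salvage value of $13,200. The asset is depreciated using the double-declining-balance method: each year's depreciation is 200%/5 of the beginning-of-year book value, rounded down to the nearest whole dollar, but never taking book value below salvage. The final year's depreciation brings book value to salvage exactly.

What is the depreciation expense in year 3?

$32,141

Depreciable base = $223,202 − $13,200 = $210,002.
Year 1: ⌊$223,202 × 200%/5⌋ = $89,280. Book value $133,922.
Year 2: ⌊$133,922 × 200%/5⌋ = $53,568. Book value $80,354.
Year 3: ⌊$80,354 × 200%/5⌋ = $32,141. Book value $48,213.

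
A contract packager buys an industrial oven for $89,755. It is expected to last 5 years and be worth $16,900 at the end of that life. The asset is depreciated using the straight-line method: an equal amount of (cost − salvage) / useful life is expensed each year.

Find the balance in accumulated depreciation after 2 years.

Depreciable base = $89,755 − $16,900 = $72,855.
Annual expense = $72,855 / 5 = $14,571.
End of year 1: book value $75,184.
End of year 2: book value $60,613.
Accumulated through year 2 = $89,755 − $60,613 = $29,142.

$29,142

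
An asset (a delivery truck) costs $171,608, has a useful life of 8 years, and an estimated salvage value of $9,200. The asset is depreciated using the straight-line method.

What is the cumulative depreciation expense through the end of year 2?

$40,602

Depreciable base = $171,608 − $9,200 = $162,408.
Annual expense = $162,408 / 8 = $20,301.
End of year 1: book value $151,307.
End of year 2: book value $131,006.
Accumulated through year 2 = $171,608 − $131,006 = $40,602.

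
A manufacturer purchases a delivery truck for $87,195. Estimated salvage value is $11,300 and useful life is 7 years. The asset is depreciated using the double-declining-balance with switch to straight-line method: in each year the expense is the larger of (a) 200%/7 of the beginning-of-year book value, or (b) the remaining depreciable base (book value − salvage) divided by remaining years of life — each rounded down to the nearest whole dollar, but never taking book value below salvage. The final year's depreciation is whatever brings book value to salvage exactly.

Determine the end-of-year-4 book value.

Depreciable base = $87,195 − $11,300 = $75,895.
Year 1: DB = ⌊$87,195 × 200%/7⌋ = $24,912; SL = ⌊$75,895/7⌋ = $10,842 → take DB $24,912. Book value $62,283.
Year 2: DB = ⌊$62,283 × 200%/7⌋ = $17,795; SL = ⌊$50,983/6⌋ = $8,497 → take DB $17,795. Book value $44,488.
Year 3: DB = ⌊$44,488 × 200%/7⌋ = $12,710; SL = ⌊$33,188/5⌋ = $6,637 → take DB $12,710. Book value $31,778.
Year 4: DB = ⌊$31,778 × 200%/7⌋ = $9,079; SL = ⌊$20,478/4⌋ = $5,119 → take DB $9,079. Book value $22,699.

$22,699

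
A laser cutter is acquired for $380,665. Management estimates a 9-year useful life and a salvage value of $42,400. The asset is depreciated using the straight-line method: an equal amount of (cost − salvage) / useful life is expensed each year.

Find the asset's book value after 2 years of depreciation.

$305,495

Depreciable base = $380,665 − $42,400 = $338,265.
Annual expense = $338,265 / 9 = $37,585.
End of year 1: book value $343,080.
End of year 2: book value $305,495.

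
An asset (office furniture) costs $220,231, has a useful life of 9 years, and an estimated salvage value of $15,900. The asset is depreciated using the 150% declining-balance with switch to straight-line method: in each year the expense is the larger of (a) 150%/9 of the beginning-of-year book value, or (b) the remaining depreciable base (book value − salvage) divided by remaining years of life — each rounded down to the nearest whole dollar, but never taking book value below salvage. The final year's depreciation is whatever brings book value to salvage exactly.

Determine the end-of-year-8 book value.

$33,962

Depreciable base = $220,231 − $15,900 = $204,331.
Year 1: DB = ⌊$220,231 × 150%/9⌋ = $36,705; SL = ⌊$204,331/9⌋ = $22,703 → take DB $36,705. Book value $183,526.
Year 2: DB = ⌊$183,526 × 150%/9⌋ = $30,587; SL = ⌊$167,626/8⌋ = $20,953 → take DB $30,587. Book value $152,939.
Year 3: DB = ⌊$152,939 × 150%/9⌋ = $25,489; SL = ⌊$137,039/7⌋ = $19,577 → take DB $25,489. Book value $127,450.
Year 4: DB = ⌊$127,450 × 150%/9⌋ = $21,241; SL = ⌊$111,550/6⌋ = $18,591 → take DB $21,241. Book value $106,209.
Year 5: DB = ⌊$106,209 × 150%/9⌋ = $17,701; SL = ⌊$90,309/5⌋ = $18,061 → take SL $18,061. Book value $88,148.
Year 6: DB = ⌊$88,148 × 150%/9⌋ = $14,691; SL = ⌊$72,248/4⌋ = $18,062 → take SL $18,062. Book value $70,086.
Year 7: DB = ⌊$70,086 × 150%/9⌋ = $11,681; SL = ⌊$54,186/3⌋ = $18,062 → take SL $18,062. Book value $52,024.
Year 8: DB = ⌊$52,024 × 150%/9⌋ = $8,670; SL = ⌊$36,124/2⌋ = $18,062 → take SL $18,062. Book value $33,962.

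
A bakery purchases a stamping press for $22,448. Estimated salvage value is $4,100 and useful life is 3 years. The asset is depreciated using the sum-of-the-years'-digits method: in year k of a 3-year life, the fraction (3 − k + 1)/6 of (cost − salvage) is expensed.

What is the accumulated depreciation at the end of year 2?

$15,290

Depreciable base = $22,448 − $4,100 = $18,348.
Sum of the years' digits = 3+2+1 = 6.
Year 1: $18,348 × 3/6 = $9,174. Book value $13,274.
Year 2: $18,348 × 2/6 = $6,116. Book value $7,158.
Accumulated through year 2 = $22,448 − $7,158 = $15,290.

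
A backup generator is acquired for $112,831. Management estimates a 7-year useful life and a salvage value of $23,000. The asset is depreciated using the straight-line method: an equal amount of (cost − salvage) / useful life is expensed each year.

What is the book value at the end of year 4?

Depreciable base = $112,831 − $23,000 = $89,831.
Annual expense = $89,831 / 7 = $12,833.
End of year 1: book value $99,998.
End of year 2: book value $87,165.
End of year 3: book value $74,332.
End of year 4: book value $61,499.

$61,499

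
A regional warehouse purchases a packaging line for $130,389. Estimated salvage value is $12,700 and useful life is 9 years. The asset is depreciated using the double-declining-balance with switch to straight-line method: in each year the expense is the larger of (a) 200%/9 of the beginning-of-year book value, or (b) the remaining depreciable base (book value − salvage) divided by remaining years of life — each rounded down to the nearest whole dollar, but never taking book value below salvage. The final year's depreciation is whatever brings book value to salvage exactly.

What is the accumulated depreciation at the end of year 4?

$82,672

Depreciable base = $130,389 − $12,700 = $117,689.
Year 1: DB = ⌊$130,389 × 200%/9⌋ = $28,975; SL = ⌊$117,689/9⌋ = $13,076 → take DB $28,975. Book value $101,414.
Year 2: DB = ⌊$101,414 × 200%/9⌋ = $22,536; SL = ⌊$88,714/8⌋ = $11,089 → take DB $22,536. Book value $78,878.
Year 3: DB = ⌊$78,878 × 200%/9⌋ = $17,528; SL = ⌊$66,178/7⌋ = $9,454 → take DB $17,528. Book value $61,350.
Year 4: DB = ⌊$61,350 × 200%/9⌋ = $13,633; SL = ⌊$48,650/6⌋ = $8,108 → take DB $13,633. Book value $47,717.
Accumulated through year 4 = $130,389 − $47,717 = $82,672.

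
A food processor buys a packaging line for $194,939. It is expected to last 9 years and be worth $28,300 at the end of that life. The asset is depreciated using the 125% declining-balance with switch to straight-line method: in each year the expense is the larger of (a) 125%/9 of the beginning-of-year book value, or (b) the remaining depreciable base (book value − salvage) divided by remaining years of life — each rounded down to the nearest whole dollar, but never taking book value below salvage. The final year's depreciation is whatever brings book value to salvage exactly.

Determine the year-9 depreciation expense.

$15,778

Depreciable base = $194,939 − $28,300 = $166,639.
Year 1: DB = ⌊$194,939 × 125%/9⌋ = $27,074; SL = ⌊$166,639/9⌋ = $18,515 → take DB $27,074. Book value $167,865.
Year 2: DB = ⌊$167,865 × 125%/9⌋ = $23,314; SL = ⌊$139,565/8⌋ = $17,445 → take DB $23,314. Book value $144,551.
Year 3: DB = ⌊$144,551 × 125%/9⌋ = $20,076; SL = ⌊$116,251/7⌋ = $16,607 → take DB $20,076. Book value $124,475.
Year 4: DB = ⌊$124,475 × 125%/9⌋ = $17,288; SL = ⌊$96,175/6⌋ = $16,029 → take DB $17,288. Book value $107,187.
Year 5: DB = ⌊$107,187 × 125%/9⌋ = $14,887; SL = ⌊$78,887/5⌋ = $15,777 → take SL $15,777. Book value $91,410.
Year 6: DB = ⌊$91,410 × 125%/9⌋ = $12,695; SL = ⌊$63,110/4⌋ = $15,777 → take SL $15,777. Book value $75,633.
Year 7: DB = ⌊$75,633 × 125%/9⌋ = $10,504; SL = ⌊$47,333/3⌋ = $15,777 → take SL $15,777. Book value $59,856.
Year 8: DB = ⌊$59,856 × 125%/9⌋ = $8,313; SL = ⌊$31,556/2⌋ = $15,778 → take SL $15,778. Book value $44,078.
Year 9 (final): $44,078 − $28,300 = $15,778. Book value $28,300.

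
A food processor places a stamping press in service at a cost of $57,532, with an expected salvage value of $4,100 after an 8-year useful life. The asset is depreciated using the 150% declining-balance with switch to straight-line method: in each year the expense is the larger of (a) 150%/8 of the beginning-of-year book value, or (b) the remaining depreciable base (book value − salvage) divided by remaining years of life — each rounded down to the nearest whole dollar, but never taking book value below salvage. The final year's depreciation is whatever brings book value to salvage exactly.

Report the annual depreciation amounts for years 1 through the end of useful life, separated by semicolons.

$10,787; $8,764; $7,121; $5,786; $5,243; $5,243; $5,244; $5,244

Depreciable base = $57,532 − $4,100 = $53,432.
Year 1: DB = ⌊$57,532 × 150%/8⌋ = $10,787; SL = ⌊$53,432/8⌋ = $6,679 → take DB $10,787. Book value $46,745.
Year 2: DB = ⌊$46,745 × 150%/8⌋ = $8,764; SL = ⌊$42,645/7⌋ = $6,092 → take DB $8,764. Book value $37,981.
Year 3: DB = ⌊$37,981 × 150%/8⌋ = $7,121; SL = ⌊$33,881/6⌋ = $5,646 → take DB $7,121. Book value $30,860.
Year 4: DB = ⌊$30,860 × 150%/8⌋ = $5,786; SL = ⌊$26,760/5⌋ = $5,352 → take DB $5,786. Book value $25,074.
Year 5: DB = ⌊$25,074 × 150%/8⌋ = $4,701; SL = ⌊$20,974/4⌋ = $5,243 → take SL $5,243. Book value $19,831.
Year 6: DB = ⌊$19,831 × 150%/8⌋ = $3,718; SL = ⌊$15,731/3⌋ = $5,243 → take SL $5,243. Book value $14,588.
Year 7: DB = ⌊$14,588 × 150%/8⌋ = $2,735; SL = ⌊$10,488/2⌋ = $5,244 → take SL $5,244. Book value $9,344.
Year 8 (final): $9,344 − $4,100 = $5,244. Book value $4,100.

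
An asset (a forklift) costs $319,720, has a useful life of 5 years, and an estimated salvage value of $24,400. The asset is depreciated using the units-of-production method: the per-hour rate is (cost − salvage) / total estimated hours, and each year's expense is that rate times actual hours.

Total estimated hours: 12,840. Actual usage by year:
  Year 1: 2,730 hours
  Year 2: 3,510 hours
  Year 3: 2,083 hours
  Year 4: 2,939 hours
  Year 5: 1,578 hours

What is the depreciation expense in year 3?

$47,909

Depreciable base = $319,720 − $24,400 = $295,320.
Rate = $295,320 / 12,840 hours = $23 per hour.
Year 1: 2,730 × $23 = $62,790. Book value $256,930.
Year 2: 3,510 × $23 = $80,730. Book value $176,200.
Year 3: 2,083 × $23 = $47,909. Book value $128,291.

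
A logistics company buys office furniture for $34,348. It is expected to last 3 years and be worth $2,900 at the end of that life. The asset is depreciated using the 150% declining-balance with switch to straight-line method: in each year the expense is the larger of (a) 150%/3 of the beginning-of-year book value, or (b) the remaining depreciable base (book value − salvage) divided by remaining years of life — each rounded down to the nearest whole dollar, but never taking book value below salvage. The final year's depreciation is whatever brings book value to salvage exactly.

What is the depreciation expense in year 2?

Depreciable base = $34,348 − $2,900 = $31,448.
Year 1: DB = ⌊$34,348 × 150%/3⌋ = $17,174; SL = ⌊$31,448/3⌋ = $10,482 → take DB $17,174. Book value $17,174.
Year 2: DB = ⌊$17,174 × 150%/3⌋ = $8,587; SL = ⌊$14,274/2⌋ = $7,137 → take DB $8,587. Book value $8,587.

$8,587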